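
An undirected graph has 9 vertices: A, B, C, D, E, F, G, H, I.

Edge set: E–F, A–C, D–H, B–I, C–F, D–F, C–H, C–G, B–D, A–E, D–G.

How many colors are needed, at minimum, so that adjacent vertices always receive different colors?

A and E are adjacent, so at least 2 colors are needed.
A valid assignment using 2 colors: A=2, B=2, C=1, D=1, E=1, F=2, G=2, H=2, I=1. Each edge has distinct colors on its endpoints.

2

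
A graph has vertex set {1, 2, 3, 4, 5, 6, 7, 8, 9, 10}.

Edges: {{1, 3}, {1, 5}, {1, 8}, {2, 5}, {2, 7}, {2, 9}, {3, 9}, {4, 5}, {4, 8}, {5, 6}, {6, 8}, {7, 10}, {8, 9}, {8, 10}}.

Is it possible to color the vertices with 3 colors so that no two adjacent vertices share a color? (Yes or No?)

Yes

The chromatic number is 3. The cycle 2-5-4-8-9-2 has odd length 5, so it cannot be 2-colored; at least 3 colors are needed.
A valid assignment using 3 colors: 1=b, 2=c, 3=a, 4=b, 5=a, 6=b, 7=a, 8=a, 9=b, 10=b.
That is already a proper 3-coloring.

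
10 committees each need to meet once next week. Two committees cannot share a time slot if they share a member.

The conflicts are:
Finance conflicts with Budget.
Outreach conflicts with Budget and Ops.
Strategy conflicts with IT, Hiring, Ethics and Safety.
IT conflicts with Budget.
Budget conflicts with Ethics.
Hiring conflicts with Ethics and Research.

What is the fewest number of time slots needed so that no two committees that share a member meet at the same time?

Strategy, Hiring, Ethics are mutually in conflict, so at least 3 time slots are needed.
3 time slots suffice: Finance=2, Outreach=2, Strategy=1, IT=2, Budget=1, Hiring=3, Ethics=2, Safety=2, Ops=1, Research=1. Every pair that conflicts lands in different time slots.

3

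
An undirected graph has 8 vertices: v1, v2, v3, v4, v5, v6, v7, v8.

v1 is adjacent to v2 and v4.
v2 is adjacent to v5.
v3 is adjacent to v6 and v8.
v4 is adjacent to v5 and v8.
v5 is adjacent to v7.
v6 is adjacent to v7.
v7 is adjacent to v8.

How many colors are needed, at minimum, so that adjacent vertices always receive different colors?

v2 and v5 are adjacent, so at least 2 colors are needed.
2 colors suffice: v1=1, v2=2, v3=2, v4=2, v5=1, v6=1, v7=2, v8=1. Each edge has distinct colors on its endpoints.

2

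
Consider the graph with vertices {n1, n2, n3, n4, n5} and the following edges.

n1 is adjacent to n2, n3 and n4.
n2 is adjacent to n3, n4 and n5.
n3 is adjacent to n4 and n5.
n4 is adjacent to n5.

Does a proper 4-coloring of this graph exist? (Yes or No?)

The chromatic number is 4. n2, n3, n4, n5 are mutually adjacent (a clique of size 4), so at least 4 colors are needed.
One proper 4-coloring: n1=yellow, n2=red, n3=blue, n4=green, n5=yellow.
That is already a proper 4-coloring.

Yes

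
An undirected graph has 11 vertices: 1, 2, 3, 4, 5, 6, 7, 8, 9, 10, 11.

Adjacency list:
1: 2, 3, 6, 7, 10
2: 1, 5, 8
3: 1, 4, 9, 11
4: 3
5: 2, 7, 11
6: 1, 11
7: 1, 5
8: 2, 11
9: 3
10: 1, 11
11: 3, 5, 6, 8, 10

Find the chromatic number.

3

The cycle 6-11-8-2-1-6 has odd length 5, so it cannot be 2-colored; at least 3 colors are needed.
3 colors suffice: color red → {1, 4, 9, 11}; color blue → {3, 5, 6, 8, 10}; color green → {2, 7}. Every edge joins two different colors.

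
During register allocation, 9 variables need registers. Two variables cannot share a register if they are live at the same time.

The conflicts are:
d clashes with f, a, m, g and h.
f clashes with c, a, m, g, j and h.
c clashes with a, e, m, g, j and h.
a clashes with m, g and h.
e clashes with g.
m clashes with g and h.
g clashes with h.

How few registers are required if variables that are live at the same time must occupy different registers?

f, c, a, m, g, h are mutually in conflict, so at least 6 registers are needed.
A valid assignment using 6 registers: d=3, f=2, c=3, a=5, e=2, m=6, g=1, j=1, h=4. Each listed conflict is separated.

6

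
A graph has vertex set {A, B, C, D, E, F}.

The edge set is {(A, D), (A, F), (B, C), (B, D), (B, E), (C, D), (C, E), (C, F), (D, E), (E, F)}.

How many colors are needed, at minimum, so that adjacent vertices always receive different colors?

B, C, D, E are pairwise adjacent (a clique of size 4), so at least 4 colors are needed.
4 colors suffice: color 1 → {A, C}; color 2 → {E}; color 3 → {D, F}; color 4 → {B}. Every edge joins two different colors.

4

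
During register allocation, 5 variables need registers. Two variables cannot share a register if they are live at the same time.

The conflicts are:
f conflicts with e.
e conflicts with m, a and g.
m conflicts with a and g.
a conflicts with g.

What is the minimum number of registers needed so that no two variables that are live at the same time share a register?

e, m, a, g are mutually in conflict, so at least 4 registers are needed.
4 registers suffice: register 1 → {e}; register 2 → {f, m}; register 3 → {a}; register 4 → {g}. Each listed conflict is separated.

4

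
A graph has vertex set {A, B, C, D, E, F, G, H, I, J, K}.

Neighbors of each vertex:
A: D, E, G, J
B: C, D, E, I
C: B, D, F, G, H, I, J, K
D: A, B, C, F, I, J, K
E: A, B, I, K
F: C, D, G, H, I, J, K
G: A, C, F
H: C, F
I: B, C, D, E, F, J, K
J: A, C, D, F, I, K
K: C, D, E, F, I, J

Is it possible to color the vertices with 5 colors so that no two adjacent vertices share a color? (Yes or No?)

No

C, D, F, I, J, K are pairwise adjacent (a clique of size 6), so at least 6 colors are needed.
So 5 colors are not enough.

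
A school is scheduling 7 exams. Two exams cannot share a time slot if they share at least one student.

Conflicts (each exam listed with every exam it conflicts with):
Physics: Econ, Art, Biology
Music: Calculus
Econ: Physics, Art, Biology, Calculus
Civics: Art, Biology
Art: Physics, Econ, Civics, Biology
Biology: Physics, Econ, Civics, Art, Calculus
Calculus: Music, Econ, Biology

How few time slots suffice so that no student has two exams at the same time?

Physics, Econ, Art, Biology pairwise conflict, so at least 4 time slots are needed.
4 time slots suffice: time slot 1 → {Music, Biology}; time slot 2 → {Econ, Civics}; time slot 3 → {Art, Calculus}; time slot 4 → {Physics}. Every pair that conflicts lands in different time slots.

4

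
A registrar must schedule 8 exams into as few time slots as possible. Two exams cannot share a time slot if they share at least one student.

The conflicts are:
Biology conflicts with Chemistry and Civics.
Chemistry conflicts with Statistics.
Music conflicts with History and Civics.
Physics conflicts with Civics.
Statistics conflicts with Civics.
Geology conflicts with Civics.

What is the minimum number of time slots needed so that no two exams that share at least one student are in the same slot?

2

Chemistry and Statistics conflict, so at least 2 time slots are needed.
A valid assignment using 2 time slots: Biology=2, Chemistry=1, Music=2, History=1, Physics=2, Statistics=2, Geology=2, Civics=1. Every pair that conflicts lands in different time slots.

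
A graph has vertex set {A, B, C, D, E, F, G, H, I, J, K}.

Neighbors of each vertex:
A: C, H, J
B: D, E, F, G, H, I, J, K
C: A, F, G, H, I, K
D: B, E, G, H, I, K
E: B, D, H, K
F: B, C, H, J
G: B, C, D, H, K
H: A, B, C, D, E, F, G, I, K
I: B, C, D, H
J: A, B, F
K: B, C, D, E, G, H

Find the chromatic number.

5

B, D, G, H, K are pairwise adjacent (a clique of size 5), so at least 5 colors are needed.
5 colors suffice: color 1 → {H, J}; color 2 → {B, C}; color 3 → {A, D, F}; color 4 → {I, K}; color 5 → {E, G}. Every edge joins two different colors.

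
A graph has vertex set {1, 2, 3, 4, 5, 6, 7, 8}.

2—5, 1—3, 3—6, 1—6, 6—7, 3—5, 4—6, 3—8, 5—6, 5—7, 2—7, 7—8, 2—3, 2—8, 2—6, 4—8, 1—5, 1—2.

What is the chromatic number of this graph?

5

1, 2, 3, 5, 6 are pairwise adjacent (a clique of size 5), so at least 5 colors are needed.
One proper 5-coloring: 1=e, 2=b, 3=c, 4=b, 5=d, 6=a, 7=c, 8=a. Each edge has distinct colors on its endpoints.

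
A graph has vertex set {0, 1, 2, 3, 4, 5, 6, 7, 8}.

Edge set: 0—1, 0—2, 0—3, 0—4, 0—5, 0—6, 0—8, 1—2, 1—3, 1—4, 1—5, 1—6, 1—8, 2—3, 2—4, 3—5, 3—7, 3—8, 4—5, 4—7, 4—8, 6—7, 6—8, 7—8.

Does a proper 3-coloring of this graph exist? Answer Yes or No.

No

0, 1, 4, 8 are pairwise adjacent (a clique of size 4), so at least 4 colors are needed.
So 3 colors are not enough.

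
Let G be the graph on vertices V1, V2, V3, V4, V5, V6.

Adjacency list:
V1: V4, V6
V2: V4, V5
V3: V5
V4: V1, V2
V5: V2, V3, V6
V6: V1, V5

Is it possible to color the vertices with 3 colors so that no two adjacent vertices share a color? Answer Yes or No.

The chromatic number is 3. The cycle V5-V6-V1-V4-V2-V5 has odd length 5, so it cannot be 2-colored; at least 3 colors are needed.
3 colors suffice: V1=1, V2=3, V3=2, V4=2, V5=1, V6=2.
That is already a proper 3-coloring.

Yes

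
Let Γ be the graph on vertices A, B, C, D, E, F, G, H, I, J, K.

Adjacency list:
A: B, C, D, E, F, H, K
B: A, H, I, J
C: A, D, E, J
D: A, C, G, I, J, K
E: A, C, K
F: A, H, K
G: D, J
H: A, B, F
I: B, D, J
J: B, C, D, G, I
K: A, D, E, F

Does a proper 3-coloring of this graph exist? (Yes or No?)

The chromatic number is 3. A, F, K are pairwise adjacent, so at least 3 colors are needed.
3 colors suffice: color red → {A, J}; color blue → {B, D, E, F}; color green → {C, G, H, I, K}.
That is already a proper 3-coloring.

Yes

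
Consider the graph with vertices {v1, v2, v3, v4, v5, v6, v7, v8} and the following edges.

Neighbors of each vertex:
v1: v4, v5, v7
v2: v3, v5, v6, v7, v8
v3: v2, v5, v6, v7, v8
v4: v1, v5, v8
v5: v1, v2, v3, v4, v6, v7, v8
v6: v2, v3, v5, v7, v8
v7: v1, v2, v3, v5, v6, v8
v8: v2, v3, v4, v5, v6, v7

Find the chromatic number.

v2, v3, v5, v6, v7, v8 form a clique, so at least 6 colors are needed.
One proper 6-coloring: v1=3, v2=6, v3=4, v4=2, v5=1, v6=5, v7=2, v8=3. Each edge has distinct colors on its endpoints.

6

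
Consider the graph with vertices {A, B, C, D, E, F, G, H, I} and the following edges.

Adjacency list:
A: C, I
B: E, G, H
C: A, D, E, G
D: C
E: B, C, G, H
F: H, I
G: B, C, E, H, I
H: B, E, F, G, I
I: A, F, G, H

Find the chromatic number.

B, E, G, H are mutually adjacent (a clique of size 4), so at least 4 colors are needed.
One proper 4-coloring: A=1, B=4, C=2, D=1, E=3, F=1, G=1, H=2, I=3. No two adjacent vertices share a color.

4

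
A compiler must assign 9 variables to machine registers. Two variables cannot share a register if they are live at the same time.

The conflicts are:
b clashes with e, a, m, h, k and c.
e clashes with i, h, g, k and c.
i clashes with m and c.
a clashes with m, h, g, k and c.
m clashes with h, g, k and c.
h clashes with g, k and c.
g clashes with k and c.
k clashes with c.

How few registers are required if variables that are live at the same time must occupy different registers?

6

b, a, m, h, k, c are mutually in conflict, so at least 6 registers are needed.
6 registers suffice: register 1 → {c}; register 2 → {e, m}; register 3 → {i, k}; register 4 → {h}; register 5 → {a}; register 6 → {b, g}. Every pair that conflicts lands in different registers.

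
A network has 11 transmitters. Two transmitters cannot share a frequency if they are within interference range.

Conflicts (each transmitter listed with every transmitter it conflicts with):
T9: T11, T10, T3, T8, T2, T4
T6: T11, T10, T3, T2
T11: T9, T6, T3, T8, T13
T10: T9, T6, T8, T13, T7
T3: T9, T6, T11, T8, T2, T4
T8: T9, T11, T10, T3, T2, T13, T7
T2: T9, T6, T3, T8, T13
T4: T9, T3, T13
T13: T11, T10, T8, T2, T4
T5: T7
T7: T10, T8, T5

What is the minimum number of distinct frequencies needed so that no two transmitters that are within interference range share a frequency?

T9, T11, T3, T8 are mutually in conflict, so at least 4 frequencies are needed.
4 frequencies suffice: frequency 1 → {T6, T8, T4, T5}; frequency 2 → {T9, T13, T7}; frequency 3 → {T10, T3}; frequency 4 → {T11, T2}. Each listed conflict is separated.

4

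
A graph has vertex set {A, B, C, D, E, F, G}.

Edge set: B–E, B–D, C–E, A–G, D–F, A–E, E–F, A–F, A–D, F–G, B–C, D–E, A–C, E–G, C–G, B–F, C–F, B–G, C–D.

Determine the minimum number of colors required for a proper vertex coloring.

A, C, E, F, G form a clique, so at least 5 colors are needed.
A valid assignment using 5 colors: A=4, B=4, C=1, D=5, E=3, F=2, G=5. Every edge joins two different colors.

5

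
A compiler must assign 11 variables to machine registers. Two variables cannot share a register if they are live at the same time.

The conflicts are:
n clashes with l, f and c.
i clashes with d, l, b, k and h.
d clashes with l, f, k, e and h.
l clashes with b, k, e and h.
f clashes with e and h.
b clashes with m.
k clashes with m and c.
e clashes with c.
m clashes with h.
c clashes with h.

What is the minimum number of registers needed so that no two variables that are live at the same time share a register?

4

i, d, l, k are mutually in conflict, so at least 4 registers are needed.
Using 4 registers: n=2, i=4, d=2, l=1, f=1, b=2, k=3, e=3, m=1, c=1, h=3. Each listed conflict is separated.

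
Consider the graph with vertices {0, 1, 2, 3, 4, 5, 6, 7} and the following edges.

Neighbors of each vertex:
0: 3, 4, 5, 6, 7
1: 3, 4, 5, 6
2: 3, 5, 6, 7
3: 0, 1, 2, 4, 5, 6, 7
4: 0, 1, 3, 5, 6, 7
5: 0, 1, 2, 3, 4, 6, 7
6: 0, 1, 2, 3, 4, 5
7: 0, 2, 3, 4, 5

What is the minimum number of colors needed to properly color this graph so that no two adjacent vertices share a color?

5

1, 3, 4, 5, 6 are pairwise adjacent (a clique of size 5), so at least 5 colors are needed.
5 colors suffice: color red → {5}; color blue → {3}; color green → {6, 7}; color yellow → {2, 4}; color purple → {0, 1}. Every edge joins two different colors.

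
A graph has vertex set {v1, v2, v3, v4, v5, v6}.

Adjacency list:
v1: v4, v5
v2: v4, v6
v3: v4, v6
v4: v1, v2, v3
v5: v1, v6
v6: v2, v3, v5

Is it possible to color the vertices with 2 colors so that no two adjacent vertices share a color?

The cycle v3-v4-v1-v5-v6-v3 has odd length 5, so it cannot be 2-colored; at least 3 colors are needed.
So 2 colors are not enough.

No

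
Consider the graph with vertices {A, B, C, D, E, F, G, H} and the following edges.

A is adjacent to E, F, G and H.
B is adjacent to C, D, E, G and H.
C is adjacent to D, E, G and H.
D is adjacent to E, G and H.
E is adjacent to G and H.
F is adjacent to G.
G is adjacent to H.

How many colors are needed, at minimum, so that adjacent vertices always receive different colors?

B, C, D, E, G, H are pairwise adjacent (a clique of size 6), so at least 6 colors are needed.
One proper 6-coloring: A=4, B=5, C=4, D=6, E=2, F=2, G=1, H=3. Each edge has distinct colors on its endpoints.

6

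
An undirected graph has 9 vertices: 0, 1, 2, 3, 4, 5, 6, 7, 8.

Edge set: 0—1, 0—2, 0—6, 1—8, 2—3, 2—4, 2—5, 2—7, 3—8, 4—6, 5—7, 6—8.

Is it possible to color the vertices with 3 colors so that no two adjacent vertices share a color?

Yes

The chromatic number is 3. 2, 5, 7 are pairwise adjacent, so at least 3 colors are needed.
3 colors suffice: color a → {2, 8}; color b → {0, 3, 4, 5}; color c → {1, 6, 7}.
That is already a proper 3-coloring.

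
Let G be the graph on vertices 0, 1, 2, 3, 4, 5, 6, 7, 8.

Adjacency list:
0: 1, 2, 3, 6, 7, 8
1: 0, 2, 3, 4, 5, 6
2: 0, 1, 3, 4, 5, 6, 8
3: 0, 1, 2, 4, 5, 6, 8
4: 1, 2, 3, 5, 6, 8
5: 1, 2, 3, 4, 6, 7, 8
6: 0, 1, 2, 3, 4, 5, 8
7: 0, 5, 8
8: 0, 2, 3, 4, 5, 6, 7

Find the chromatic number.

2, 3, 4, 5, 6, 8 are pairwise adjacent (a clique of size 6), so at least 6 colors are needed.
6 colors suffice: color red → {2, 7}; color blue → {0, 5}; color green → {1, 8}; color yellow → {3}; color purple → {6}; color orange → {4}. Every edge joins two different colors.

6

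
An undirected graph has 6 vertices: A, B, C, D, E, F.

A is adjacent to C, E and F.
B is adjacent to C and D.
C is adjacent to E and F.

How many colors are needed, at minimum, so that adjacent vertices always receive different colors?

3

A, C, F are pairwise adjacent, so at least 3 colors are needed.
3 colors suffice: color 1 → {C, D}; color 2 → {A, B}; color 3 → {E, F}. No two adjacent vertices share a color.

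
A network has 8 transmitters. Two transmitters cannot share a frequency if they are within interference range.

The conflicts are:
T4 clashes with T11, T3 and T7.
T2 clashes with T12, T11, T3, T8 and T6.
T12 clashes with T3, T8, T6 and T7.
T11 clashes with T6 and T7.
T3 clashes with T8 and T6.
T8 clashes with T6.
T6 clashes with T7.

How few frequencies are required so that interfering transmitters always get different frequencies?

5

T2, T12, T3, T8, T6 are mutually in conflict, so at least 5 frequencies are needed.
A valid assignment using 5 frequencies: T4=1, T2=4, T12=2, T11=2, T3=3, T8=5, T6=1, T7=3. Every pair that conflicts lands in different frequencies.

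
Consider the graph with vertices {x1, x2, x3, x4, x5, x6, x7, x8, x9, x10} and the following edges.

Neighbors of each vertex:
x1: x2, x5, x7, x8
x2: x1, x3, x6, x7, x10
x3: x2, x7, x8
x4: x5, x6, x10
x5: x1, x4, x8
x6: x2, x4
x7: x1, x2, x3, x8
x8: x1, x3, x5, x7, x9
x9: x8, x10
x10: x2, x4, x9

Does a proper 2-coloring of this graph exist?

No

x1, x2, x7 are mutually adjacent, so at least 3 colors are needed.
So 2 colors are not enough.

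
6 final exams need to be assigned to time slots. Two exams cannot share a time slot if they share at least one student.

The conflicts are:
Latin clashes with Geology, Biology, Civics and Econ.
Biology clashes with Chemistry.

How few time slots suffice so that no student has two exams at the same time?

Latin and Econ conflict, so at least 2 time slots are needed.
2 time slots suffice: time slot 1 → {Latin, Chemistry}; time slot 2 → {Geology, Biology, Civics, Econ}. Each listed conflict is separated.

2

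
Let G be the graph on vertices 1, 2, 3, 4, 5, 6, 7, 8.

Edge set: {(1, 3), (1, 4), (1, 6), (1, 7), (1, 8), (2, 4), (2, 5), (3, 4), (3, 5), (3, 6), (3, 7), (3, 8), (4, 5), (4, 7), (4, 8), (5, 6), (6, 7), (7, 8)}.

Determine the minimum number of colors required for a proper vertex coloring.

5

1, 3, 4, 7, 8 are pairwise adjacent (a clique of size 5), so at least 5 colors are needed.
One proper 5-coloring: 1=d, 2=b, 3=b, 4=a, 5=c, 6=a, 7=c, 8=e. No two adjacent vertices share a color.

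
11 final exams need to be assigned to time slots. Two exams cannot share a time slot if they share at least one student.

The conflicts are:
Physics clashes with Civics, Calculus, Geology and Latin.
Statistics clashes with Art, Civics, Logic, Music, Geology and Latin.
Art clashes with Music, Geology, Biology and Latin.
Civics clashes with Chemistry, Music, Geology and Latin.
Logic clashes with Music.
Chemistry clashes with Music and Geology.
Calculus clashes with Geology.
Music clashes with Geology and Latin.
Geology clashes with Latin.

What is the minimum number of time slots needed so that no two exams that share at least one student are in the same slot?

5

Statistics, Art, Music, Geology, Latin all conflict with each other, so at least 5 time slots are needed.
5 time slots suffice: time slot 1 → {Logic, Geology, Biology}; time slot 2 → {Physics, Music}; time slot 3 → {Statistics, Chemistry, Calculus}; time slot 4 → {Latin}; time slot 5 → {Art, Civics}. No two conflicting exams share a time slot.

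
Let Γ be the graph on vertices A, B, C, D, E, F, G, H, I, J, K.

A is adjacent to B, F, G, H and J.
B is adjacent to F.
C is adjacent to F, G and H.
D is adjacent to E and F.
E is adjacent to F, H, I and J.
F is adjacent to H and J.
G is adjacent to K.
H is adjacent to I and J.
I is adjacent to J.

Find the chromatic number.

E, H, I, J are pairwise adjacent (a clique of size 4), so at least 4 colors are needed.
A valid assignment using 4 colors: A=3, B=2, C=3, D=2, E=3, F=1, G=1, H=2, I=1, J=4, K=2. Every edge joins two different colors.

4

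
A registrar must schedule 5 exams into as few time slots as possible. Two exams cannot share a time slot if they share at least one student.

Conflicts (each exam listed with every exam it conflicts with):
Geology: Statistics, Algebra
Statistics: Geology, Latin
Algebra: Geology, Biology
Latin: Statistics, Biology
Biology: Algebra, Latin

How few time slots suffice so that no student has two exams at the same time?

The cycle Algebra-Geology-Statistics-Latin-Biology-Algebra has odd length 5, so it cannot be 2-colored; at least 3 time slots are needed.
Using 3 time slots: Geology=2, Statistics=1, Algebra=1, Latin=2, Biology=3. No two conflicting exams share a time slot.

3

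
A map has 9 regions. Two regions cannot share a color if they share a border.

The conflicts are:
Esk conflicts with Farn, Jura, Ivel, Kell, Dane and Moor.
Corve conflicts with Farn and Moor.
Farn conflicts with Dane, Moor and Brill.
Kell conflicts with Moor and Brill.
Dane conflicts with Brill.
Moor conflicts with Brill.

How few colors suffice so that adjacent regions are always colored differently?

3

Esk, Farn, Dane are mutually in conflict, so at least 3 colors are needed.
3 colors suffice: Esk=1, Corve=1, Farn=2, Jura=2, Ivel=2, Kell=2, Dane=3, Moor=3, Brill=1. No two conflicting regions share a color.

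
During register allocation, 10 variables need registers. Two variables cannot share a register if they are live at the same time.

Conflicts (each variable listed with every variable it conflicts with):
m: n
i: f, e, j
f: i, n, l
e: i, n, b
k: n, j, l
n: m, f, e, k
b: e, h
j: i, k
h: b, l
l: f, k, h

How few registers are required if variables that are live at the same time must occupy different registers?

3

The cycle j-i-e-n-k-j has odd length 5, so it cannot be 2-colored; at least 3 registers are needed.
A valid assignment using 3 registers: m=2, i=1, f=2, e=2, k=2, n=1, b=1, j=3, h=2, l=1. Every pair that conflicts lands in different registers.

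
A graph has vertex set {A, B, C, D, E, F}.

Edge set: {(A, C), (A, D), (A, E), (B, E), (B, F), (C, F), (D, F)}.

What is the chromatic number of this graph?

The cycle C-A-E-B-F-C has odd length 5, so it cannot be 2-colored; at least 3 colors are needed.
3 colors suffice: color 1 → {A, F}; color 2 → {C, D, E}; color 3 → {B}. Each edge has distinct colors on its endpoints.

3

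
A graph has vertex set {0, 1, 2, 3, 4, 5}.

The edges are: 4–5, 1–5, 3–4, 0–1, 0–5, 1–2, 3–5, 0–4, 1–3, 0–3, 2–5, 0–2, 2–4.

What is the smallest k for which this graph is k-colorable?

0, 1, 2, 5 are mutually adjacent (a clique of size 4), so at least 4 colors are needed.
4 colors suffice: color a → {5}; color b → {0}; color c → {1, 4}; color d → {2, 3}. Each edge has distinct colors on its endpoints.

4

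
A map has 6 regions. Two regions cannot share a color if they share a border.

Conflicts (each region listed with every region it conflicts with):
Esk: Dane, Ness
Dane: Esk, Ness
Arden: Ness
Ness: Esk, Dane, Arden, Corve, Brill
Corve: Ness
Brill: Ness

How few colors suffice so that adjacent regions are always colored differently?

3

Esk, Dane, Ness are mutually in conflict, so at least 3 colors are needed.
3 colors suffice: color 1 → {Ness}; color 2 → {Esk, Arden, Corve, Brill}; color 3 → {Dane}. Every pair that conflicts lands in different colors.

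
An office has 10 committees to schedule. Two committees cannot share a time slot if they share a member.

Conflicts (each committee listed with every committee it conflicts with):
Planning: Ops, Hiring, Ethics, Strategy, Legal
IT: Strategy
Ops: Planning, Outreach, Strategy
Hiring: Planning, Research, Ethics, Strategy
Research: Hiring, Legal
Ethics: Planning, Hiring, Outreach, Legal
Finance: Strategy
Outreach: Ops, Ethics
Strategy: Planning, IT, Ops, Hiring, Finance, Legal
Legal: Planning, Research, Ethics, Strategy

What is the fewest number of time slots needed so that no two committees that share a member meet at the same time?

3

Planning, Hiring, Ethics all conflict with each other, so at least 3 time slots are needed.
Using 3 time slots: Planning=2, IT=2, Ops=3, Hiring=3, Research=1, Ethics=1, Finance=2, Outreach=2, Strategy=1, Legal=3. Every pair that conflicts lands in different time slots.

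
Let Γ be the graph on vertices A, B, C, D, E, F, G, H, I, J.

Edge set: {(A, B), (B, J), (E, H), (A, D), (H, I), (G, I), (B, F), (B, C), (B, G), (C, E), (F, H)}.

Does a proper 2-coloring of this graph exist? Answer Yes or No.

The cycle E-C-B-F-H-E has odd length 5, so it cannot be 2-colored; at least 3 colors are needed.
So 2 colors are not enough.

No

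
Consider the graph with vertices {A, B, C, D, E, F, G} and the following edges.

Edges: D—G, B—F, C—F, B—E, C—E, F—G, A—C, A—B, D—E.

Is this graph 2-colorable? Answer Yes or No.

No

The cycle E-D-G-F-C-E has odd length 5, so it cannot be 2-colored; at least 3 colors are needed.
So 2 colors are not enough.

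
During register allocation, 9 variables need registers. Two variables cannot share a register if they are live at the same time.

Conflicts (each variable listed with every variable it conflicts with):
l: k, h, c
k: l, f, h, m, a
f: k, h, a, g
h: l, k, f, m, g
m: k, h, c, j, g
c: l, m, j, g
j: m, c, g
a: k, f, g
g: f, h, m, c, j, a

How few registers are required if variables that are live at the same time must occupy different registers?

m, c, j, g all conflict with each other, so at least 4 registers are needed.
Using 4 registers: l=3, k=1, f=3, h=2, m=3, c=2, j=4, a=2, g=1. No two conflicting variables share a register.

4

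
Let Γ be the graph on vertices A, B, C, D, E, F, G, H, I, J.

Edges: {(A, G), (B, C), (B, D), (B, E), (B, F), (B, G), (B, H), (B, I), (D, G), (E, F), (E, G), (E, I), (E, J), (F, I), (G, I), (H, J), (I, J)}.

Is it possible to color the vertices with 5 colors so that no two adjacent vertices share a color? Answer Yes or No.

The chromatic number is 4. B, E, F, I form a clique, so at least 4 colors are needed.
A valid assignment using 4 colors: A=1, B=1, C=2, D=3, E=4, F=2, G=2, H=2, I=3, J=1.
Since 5 ≥ 4, a proper 5-coloring certainly exists.

Yes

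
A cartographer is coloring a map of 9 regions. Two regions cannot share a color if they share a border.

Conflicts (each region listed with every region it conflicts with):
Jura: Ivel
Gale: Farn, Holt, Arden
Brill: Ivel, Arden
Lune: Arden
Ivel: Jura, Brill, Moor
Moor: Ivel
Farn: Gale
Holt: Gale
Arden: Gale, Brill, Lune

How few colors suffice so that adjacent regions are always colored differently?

Lune and Arden conflict, so at least 2 colors are needed.
2 colors suffice: Jura=1, Gale=1, Brill=1, Lune=1, Ivel=2, Moor=1, Farn=2, Holt=2, Arden=2. Each listed conflict is separated.

2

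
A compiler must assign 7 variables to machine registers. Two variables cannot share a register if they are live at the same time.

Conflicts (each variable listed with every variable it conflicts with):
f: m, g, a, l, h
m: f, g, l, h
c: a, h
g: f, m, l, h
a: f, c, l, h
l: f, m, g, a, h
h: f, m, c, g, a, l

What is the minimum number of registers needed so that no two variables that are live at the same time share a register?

5

f, m, g, l, h pairwise conflict, so at least 5 registers are needed.
5 registers suffice: f=3, m=4, c=2, g=5, a=4, l=2, h=1. Every pair that conflicts lands in different registers.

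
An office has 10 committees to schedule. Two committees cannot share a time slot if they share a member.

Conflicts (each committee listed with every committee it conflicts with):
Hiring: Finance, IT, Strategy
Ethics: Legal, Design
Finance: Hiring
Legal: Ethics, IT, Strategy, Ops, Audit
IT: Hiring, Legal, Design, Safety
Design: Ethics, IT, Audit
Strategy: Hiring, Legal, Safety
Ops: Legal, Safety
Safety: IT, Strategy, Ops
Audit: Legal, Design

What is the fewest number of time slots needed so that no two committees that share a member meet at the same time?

2

Design and Audit conflict, so at least 2 time slots are needed.
2 time slots suffice: Hiring=1, Ethics=2, Finance=2, Legal=1, IT=2, Design=1, Strategy=2, Ops=2, Safety=1, Audit=2. Each listed conflict is separated.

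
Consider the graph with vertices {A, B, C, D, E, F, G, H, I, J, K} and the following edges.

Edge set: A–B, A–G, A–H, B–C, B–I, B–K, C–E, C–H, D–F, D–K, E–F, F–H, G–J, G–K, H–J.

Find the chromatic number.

2

D and F are adjacent, so at least 2 colors are needed.
2 colors suffice: color 1 → {B, D, E, G, H}; color 2 → {A, C, F, I, J, K}. Every edge joins two different colors.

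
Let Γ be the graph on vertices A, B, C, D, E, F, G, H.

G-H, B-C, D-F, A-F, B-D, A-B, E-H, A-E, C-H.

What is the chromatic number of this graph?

3

The cycle E-H-C-B-A-E has odd length 5, so it cannot be 2-colored; at least 3 colors are needed.
3 colors suffice: color 1 → {A, D, H}; color 2 → {B, E, F, G}; color 3 → {C}. Every edge joins two different colors.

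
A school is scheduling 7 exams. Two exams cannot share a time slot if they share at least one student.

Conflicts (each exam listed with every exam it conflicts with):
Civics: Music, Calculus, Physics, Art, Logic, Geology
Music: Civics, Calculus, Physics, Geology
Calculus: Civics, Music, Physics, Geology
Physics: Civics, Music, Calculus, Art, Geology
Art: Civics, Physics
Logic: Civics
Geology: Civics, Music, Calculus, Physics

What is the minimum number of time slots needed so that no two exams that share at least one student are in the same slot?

Civics, Music, Calculus, Physics, Geology are mutually in conflict, so at least 5 time slots are needed.
5 time slots suffice: time slot 1 → {Civics}; time slot 2 → {Physics, Logic}; time slot 3 → {Art, Geology}; time slot 4 → {Music}; time slot 5 → {Calculus}. Each listed conflict is separated.

5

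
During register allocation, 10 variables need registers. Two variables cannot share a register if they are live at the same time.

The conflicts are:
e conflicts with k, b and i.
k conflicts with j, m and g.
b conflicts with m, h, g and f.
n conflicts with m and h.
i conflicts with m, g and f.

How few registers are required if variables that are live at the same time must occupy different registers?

b and f conflict, so at least 2 registers are needed.
A valid assignment using 2 registers: e=2, k=1, b=1, n=1, j=2, i=1, m=2, h=2, g=2, f=2. Each listed conflict is separated.

2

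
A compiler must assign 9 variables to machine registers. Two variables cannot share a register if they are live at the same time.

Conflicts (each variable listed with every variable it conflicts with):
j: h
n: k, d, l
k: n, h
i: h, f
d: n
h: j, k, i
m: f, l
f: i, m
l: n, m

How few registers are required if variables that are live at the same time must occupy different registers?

The cycle l-n-k-h-i-f-m-l has odd length 7, so it cannot be 2-colored; at least 3 registers are needed.
3 registers suffice: register 1 → {n, h, m}; register 2 → {j, k, d, f, l}; register 3 → {i}. Each listed conflict is separated.

3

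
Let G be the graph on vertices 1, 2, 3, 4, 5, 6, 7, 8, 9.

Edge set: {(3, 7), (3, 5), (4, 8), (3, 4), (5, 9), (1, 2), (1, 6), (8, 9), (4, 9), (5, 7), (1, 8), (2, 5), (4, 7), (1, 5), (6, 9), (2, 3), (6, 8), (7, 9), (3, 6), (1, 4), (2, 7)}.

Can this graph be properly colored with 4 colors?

Yes

The chromatic number is 4. 2, 3, 5, 7 form a clique, so at least 4 colors are needed.
4 colors suffice: color red → {1, 3, 9}; color blue → {6, 7}; color green → {4, 5}; color yellow → {2, 8}.
That is already a proper 4-coloring.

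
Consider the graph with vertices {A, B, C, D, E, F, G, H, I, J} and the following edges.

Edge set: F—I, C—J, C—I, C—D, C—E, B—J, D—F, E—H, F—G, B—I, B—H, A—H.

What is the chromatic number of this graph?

3

The cycle C-E-H-B-J-C has odd length 5, so it cannot be 2-colored; at least 3 colors are needed.
3 colors suffice: color red → {C, F, H}; color blue → {A, B, D, E, G}; color green → {I, J}. Every edge joins two different colors.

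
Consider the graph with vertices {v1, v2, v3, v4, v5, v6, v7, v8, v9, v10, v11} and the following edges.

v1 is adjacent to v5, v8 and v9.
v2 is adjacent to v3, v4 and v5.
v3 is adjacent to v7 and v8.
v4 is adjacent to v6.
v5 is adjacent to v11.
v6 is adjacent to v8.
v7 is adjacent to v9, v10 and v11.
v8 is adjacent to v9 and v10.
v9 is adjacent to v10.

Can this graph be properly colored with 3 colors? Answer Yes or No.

Yes

The chromatic number is 3. v7, v9, v10 form a triangle, so at least 3 colors are needed.
3 colors suffice: color 1 → {v2, v7, v8}; color 2 → {v3, v5, v6, v9}; color 3 → {v1, v4, v10, v11}.
That is already a proper 3-coloring.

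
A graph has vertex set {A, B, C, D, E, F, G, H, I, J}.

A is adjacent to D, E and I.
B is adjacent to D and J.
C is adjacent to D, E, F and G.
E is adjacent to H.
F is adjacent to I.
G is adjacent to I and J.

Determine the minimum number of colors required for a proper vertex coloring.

3

The cycle C-F-I-A-E-C has odd length 5, so it cannot be 2-colored; at least 3 colors are needed.
3 colors suffice: color 1 → {B, C, H, I}; color 2 → {D, E, F, G}; color 3 → {A, J}. Each edge has distinct colors on its endpoints.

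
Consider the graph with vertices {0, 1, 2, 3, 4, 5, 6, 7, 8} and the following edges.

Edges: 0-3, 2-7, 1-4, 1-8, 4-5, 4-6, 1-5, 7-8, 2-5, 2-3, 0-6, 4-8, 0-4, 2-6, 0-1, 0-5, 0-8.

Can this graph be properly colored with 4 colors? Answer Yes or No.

Yes

The chromatic number is 4. 0, 1, 4, 5 are pairwise adjacent (a clique of size 4), so at least 4 colors are needed.
4 colors suffice: 0=a, 1=d, 2=a, 3=b, 4=b, 5=c, 6=c, 7=b, 8=c.
That is already a proper 4-coloring.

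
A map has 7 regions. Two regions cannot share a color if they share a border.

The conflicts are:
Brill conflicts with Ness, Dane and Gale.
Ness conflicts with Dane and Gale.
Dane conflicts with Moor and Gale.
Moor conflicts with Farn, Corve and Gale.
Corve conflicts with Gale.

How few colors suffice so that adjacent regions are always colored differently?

4

Brill, Ness, Dane, Gale pairwise conflict, so at least 4 colors are needed.
4 colors suffice: color 1 → {Farn, Gale}; color 2 → {Dane, Corve}; color 3 → {Ness, Moor}; color 4 → {Brill}. Each listed conflict is separated.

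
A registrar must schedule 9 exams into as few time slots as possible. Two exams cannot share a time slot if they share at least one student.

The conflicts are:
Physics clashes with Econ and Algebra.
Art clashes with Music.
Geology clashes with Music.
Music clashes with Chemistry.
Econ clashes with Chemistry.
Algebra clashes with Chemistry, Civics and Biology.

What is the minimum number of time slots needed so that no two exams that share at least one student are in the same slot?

Algebra and Biology conflict, so at least 2 time slots are needed.
Using 2 time slots: Physics=2, Art=2, Geology=2, Music=1, Econ=1, Algebra=1, Chemistry=2, Civics=2, Biology=2. Every pair that conflicts lands in different time slots.

2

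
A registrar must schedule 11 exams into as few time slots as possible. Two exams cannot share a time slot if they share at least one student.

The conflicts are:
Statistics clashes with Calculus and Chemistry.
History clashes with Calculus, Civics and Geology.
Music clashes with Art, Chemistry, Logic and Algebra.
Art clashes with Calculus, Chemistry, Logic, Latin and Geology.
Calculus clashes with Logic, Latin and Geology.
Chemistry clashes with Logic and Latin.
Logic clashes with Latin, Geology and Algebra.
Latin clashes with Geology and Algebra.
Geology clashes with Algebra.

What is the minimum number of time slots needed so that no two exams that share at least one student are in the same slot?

5

Art, Calculus, Logic, Latin, Geology pairwise conflict, so at least 5 time slots are needed.
5 time slots suffice: time slot 1 → {Statistics, History, Logic}; time slot 2 → {Calculus, Chemistry, Civics, Algebra}; time slot 3 → {Music, Latin}; time slot 4 → {Art}; time slot 5 → {Geology}. Every pair that conflicts lands in different time slots.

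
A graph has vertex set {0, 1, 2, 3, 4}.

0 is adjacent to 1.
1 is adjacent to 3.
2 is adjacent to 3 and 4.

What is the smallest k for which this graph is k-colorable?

2

0 and 1 are adjacent, so at least 2 colors are needed.
2 colors suffice: color a → {1, 2}; color b → {0, 3, 4}. No two adjacent vertices share a color.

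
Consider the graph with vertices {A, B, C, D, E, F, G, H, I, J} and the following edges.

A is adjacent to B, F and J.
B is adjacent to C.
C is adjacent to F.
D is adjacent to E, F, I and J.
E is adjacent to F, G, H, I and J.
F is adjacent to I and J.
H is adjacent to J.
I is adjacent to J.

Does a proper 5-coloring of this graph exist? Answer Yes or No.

Yes

The chromatic number is 5. D, E, F, I, J are mutually adjacent (a clique of size 5), so at least 5 colors are needed.
5 colors suffice: color 1 → {B, F, G, H}; color 2 → {C, J}; color 3 → {A, E}; color 4 → {I}; color 5 → {D}.
That is already a proper 5-coloring.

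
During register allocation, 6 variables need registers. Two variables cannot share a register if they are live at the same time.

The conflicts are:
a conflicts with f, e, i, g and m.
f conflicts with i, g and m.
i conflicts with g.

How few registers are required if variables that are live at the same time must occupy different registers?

4

a, f, i, g all conflict with each other, so at least 4 registers are needed.
Using 4 registers: a=1, f=2, e=2, i=3, g=4, m=3. Each listed conflict is separated.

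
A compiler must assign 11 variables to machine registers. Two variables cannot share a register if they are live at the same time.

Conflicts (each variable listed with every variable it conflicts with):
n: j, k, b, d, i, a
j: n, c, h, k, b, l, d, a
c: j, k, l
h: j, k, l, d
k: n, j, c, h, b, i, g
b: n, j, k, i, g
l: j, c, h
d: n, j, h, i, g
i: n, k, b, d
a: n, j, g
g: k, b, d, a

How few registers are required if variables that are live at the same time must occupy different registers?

n, k, b, i all conflict with each other, so at least 4 registers are needed.
4 registers suffice: n=3, j=1, c=3, h=3, k=2, b=4, l=2, d=2, i=1, a=2, g=1. Every pair that conflicts lands in different registers.

4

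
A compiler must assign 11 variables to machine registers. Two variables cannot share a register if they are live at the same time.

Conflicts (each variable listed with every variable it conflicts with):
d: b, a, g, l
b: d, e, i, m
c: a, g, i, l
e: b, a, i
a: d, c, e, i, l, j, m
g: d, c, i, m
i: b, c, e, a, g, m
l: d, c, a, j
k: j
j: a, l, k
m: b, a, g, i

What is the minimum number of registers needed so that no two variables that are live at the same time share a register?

b, e, i all conflict with each other, so at least 3 registers are needed.
3 registers suffice: register 1 → {b, a, g, k}; register 2 → {i, l}; register 3 → {d, c, e, j, m}. Every pair that conflicts lands in different registers.

3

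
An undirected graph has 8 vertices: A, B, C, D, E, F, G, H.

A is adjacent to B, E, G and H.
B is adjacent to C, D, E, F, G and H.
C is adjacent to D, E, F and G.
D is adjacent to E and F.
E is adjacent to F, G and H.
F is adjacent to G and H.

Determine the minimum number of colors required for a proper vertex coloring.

5

B, C, E, F, G are mutually adjacent (a clique of size 5), so at least 5 colors are needed.
5 colors suffice: color red → {B}; color blue → {E}; color green → {A, F}; color yellow → {D, G, H}; color purple → {C}. Each edge has distinct colors on its endpoints.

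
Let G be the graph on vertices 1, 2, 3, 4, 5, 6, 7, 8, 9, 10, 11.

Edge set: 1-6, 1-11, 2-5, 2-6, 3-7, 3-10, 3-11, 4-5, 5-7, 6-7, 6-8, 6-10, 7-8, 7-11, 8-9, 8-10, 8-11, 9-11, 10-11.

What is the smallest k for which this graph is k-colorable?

3

8, 9, 11 are mutually adjacent, so at least 3 colors are needed.
3 colors suffice: color red → {5, 6, 11}; color blue → {1, 2, 3, 4, 8}; color green → {7, 9, 10}. Each edge has distinct colors on its endpoints.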